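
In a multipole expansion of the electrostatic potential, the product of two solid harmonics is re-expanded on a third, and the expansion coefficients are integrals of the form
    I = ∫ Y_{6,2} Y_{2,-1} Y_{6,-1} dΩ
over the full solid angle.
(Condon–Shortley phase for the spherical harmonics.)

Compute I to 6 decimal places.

0.088837

Rules hold: Σm=0, L=14 even, 4≤6≤8.
N = 13·5·13 = 845
Δ = 2!·10!·2!/15! = 1/90090
Racah Σ t=0..2: t=0:+1/69120 t=1:−1/14400 t=2:+1/69120 = -7/172800
⇒ 3j(6 2 6; 0 0 0)² = 14/715, sgn -1
Racah Σ t=0..1: t=0:+1/34560 t=1:−1/60480 = 1/80640
⇒ 3j(6 2 6; 2 -1 -1)² = 6/1001, sgn -1
4πI² = N·(3j₀)²·(3jₘ)² = 12/121
I = +1·√(0.0991736/4π) = 0.08883682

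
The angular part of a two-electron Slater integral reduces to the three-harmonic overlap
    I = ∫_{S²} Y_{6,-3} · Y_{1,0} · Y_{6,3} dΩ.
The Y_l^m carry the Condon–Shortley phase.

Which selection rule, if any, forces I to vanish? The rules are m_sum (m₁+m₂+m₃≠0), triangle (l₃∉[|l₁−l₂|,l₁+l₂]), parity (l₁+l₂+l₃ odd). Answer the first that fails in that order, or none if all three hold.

parity

Σmᵢ = 0  ✓
l₃∈[|l₁−l₂|,l₁+l₂]=[5,7], have l₃=6  ✓
Σlᵢ = 13 ⇒ odd  ✗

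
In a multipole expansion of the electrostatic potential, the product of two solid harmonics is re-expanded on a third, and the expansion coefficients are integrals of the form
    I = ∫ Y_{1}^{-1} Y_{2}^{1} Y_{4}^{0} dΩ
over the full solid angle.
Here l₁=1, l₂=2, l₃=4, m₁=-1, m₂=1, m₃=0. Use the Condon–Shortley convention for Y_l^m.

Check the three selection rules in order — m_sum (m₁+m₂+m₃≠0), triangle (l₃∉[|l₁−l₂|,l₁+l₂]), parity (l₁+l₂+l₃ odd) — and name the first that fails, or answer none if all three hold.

azimuthal sum: -1 + 1 + 0 = 0  ✓
1 ≤ 4 ≤ 3 (triangle on l)  ✗
L = 1 + 2 + 4 = 7 (odd)

triangle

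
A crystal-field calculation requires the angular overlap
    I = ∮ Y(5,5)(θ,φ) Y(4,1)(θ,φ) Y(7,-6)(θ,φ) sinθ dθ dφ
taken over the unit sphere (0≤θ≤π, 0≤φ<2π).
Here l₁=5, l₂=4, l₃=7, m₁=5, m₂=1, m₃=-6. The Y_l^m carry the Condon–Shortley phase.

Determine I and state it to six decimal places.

-0.207103

m-sum 0 ✓  L=16 even ✓  1≤7≤9 ✓
Π(2lᵢ+1) = 11×9×15 = 1485
triangle coeff Δ(5,4,7) = 1/6126120
Σ_t [0,2]: t=0:+1/69120 t=1:−1/20736 t=2:+1/69120 = -1/51840
(3j)²=280/21879 [(5 4 7; 0 0 0)], sign=+1
Σ_t [0,0]: t=0:+1/9676800 = 1/9676800
(3j)²=27/952 [(5 4 7; 5 1 -6)], sign=-1
⇒ 4πI² = 2025/3757
I = (-1)√(2025/3757/(4π)) = -0.20710328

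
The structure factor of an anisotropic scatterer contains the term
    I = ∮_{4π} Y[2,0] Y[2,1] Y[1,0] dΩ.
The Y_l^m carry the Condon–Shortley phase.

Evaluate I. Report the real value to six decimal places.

0.000000

m-sum = 0 + 1 + 0 = 1 ≠ 0 ⇒ I = 0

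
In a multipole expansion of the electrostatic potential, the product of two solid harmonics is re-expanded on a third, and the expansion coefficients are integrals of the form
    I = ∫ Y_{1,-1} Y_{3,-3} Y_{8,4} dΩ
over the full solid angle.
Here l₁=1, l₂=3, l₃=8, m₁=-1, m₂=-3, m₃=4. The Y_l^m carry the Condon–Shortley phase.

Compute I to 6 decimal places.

triangle: need 2≤l₃≤4, have 8; I=0

0.000000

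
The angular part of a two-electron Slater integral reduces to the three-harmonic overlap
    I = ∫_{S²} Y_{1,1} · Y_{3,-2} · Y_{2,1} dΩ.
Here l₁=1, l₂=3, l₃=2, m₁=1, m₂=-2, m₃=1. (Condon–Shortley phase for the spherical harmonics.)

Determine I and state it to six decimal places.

Checks pass: Σm=0; 6 even; l₃=2∈[2,4].
(2·1+1)(2·3+1)(2·2+1) = 105
Δ: 2! 0! 4! / 7! → 1/105
sum: t=1:−1/4 = -1/4
3j²(1 3 2; 0 0 0) = Δ·Π!·Σ² = 3/35  (sign -1)
sum: t=0:+1/12 = 1/12
3j²(1 3 2; 1 -2 1) = Δ·Π!·Σ² = 2/21  (sign -1)
combine: 4πI² = 105·3/35·2/21 = 6/7
take √, sign +1: I = 0.26116903

0.261169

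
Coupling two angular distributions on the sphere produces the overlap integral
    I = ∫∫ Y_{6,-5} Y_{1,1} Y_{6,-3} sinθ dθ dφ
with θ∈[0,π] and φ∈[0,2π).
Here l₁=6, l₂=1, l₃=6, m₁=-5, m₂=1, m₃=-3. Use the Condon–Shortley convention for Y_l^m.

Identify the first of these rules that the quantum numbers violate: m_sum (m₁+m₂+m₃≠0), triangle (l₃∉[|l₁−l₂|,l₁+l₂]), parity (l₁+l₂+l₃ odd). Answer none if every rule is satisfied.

m_sum

Σmᵢ = -7  ✗
l₃∈[|l₁−l₂|,l₁+l₂]=[5,7], have l₃=6
Σlᵢ = 13 ⇒ odd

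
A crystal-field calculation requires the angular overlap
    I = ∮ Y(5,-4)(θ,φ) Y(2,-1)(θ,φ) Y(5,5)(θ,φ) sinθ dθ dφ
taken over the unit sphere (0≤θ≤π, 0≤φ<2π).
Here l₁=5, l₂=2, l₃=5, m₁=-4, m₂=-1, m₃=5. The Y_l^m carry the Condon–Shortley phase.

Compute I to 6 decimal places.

-0.187924

m-sum 0 ✓  L=12 even ✓  3≤5≤7 ✓
Π(2lᵢ+1) = 11×5×11 = 605
triangle coeff Δ(5,2,5) = 1/38610
Σ_t [0,2]: t=0:+1/2880 t=1:−1/576 t=2:+1/2880 = -1/960
(3j)²=10/429 [(5 2 5; 0 0 0)], sign=+1
Σ_t [1,1]: t=1:−1/80640 = -1/80640
(3j)²=9/286 [(5 2 5; -4 -1 5)], sign=-1
⇒ 4πI² = 75/169
I = (-1)√(75/169/(4π)) = -0.18792404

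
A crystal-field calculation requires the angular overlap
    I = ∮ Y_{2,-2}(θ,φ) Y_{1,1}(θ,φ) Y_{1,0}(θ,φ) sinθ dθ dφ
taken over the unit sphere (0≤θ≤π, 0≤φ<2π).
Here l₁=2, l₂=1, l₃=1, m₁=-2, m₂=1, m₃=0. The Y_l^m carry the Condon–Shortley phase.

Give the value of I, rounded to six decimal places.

m-sum = -2 + 1 + 0 = -1 ≠ 0 ⇒ I = 0

0.000000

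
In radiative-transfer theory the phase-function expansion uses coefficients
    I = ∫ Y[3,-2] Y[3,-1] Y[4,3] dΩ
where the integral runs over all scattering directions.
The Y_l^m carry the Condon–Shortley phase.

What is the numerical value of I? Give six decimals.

-0.095955

m-sum 0 ✓  L=10 even ✓  0≤4≤6 ✓
Π(2lᵢ+1) = 7×7×9 = 441
triangle coeff Δ(3,3,4) = 1/34650
Σ_t [0,2]: t=0:+1/72 t=1:−1/16 t=2:+1/72 = -5/144
(3j)²=2/77 [(3 3 4; 0 0 0)], sign=-1
Σ_t [1,2]: t=1:−1/144 t=2:+1/288 = -1/288
(3j)²=1/99 [(3 3 4; -2 -1 3)], sign=+1
⇒ 4πI² = 14/121
I = (-1)√(14/121/(4π)) = -0.09595473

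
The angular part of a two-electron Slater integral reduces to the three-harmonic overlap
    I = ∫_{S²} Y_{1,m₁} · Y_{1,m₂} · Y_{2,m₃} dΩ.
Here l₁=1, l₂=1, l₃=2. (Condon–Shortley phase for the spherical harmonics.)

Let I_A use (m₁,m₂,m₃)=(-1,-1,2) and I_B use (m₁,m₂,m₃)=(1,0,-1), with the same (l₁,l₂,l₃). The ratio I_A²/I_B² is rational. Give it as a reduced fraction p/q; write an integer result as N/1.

l's match ⇒ only the (l;m) 3-j factors differ between A and B.
A: triangle coeff Δ(1,1,2) = 1/30; Σ_t [0,0]: t=0:+1/4 = 1/4; (3j)²=1/5 [(1 1 2; -1 -1 2)], sign=+1
B: triangle coeff Δ(1,1,2) = 1/30; Σ_t [0,0]: t=0:+1/2 = 1/2; (3j)²=1/10 [(1 1 2; 1 0 -1)], sign=-1
I_A²/I_B² = (1/5)/(1/10) = 2/1

2/1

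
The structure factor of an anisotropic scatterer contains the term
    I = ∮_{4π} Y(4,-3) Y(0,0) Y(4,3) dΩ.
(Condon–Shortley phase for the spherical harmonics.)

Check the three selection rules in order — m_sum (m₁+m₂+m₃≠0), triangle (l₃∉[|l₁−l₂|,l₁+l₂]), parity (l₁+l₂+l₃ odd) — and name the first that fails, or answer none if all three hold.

none

Σmᵢ = 0  ✓
l₃∈[|l₁−l₂|,l₁+l₂]=[4,4], have l₃=4  ✓
Σlᵢ = 8 ⇒ even  ✓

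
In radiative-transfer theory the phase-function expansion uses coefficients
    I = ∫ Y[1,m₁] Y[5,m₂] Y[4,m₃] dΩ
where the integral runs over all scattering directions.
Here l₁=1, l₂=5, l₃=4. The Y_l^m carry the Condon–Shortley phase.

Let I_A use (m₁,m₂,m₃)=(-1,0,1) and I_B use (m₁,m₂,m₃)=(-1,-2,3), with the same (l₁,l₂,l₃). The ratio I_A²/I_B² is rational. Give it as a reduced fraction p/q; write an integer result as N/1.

10/3

Same 1,5,4: normalisation and zero-m 3j drop out of the ratio.
A: Δ: 2! 0! 8! / 11! → 1/495; sum: t=2:+1/1440 = 1/1440; 3j²(1 5 4; -1 0 1) = Δ·Π!·Σ² = 2/99  (sign -1)
B: Δ: 2! 0! 8! / 11! → 1/495; sum: t=2:+1/10080 = 1/10080; 3j²(1 5 4; -1 -2 3) = Δ·Π!·Σ² = 1/165  (sign -1)
I_A²/I_B² = (2/99)/(1/165) = 10/3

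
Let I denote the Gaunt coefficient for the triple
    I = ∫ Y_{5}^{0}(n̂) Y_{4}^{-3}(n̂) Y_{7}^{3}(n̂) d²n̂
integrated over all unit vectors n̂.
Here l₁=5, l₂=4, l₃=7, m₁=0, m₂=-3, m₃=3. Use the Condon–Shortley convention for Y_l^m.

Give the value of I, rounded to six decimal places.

Checks pass: Σm=0; 16 even; l₃=7∈[1,9].
(2·5+1)(2·4+1)(2·7+1) = 1485
Δ: 2! 8! 6! / 17! → 1/6126120
sum: t=0:+1/69120 t=1:−1/20736 t=2:+1/69120 = -1/51840
3j²(5 4 7; 0 0 0) = Δ·Π!·Σ² = 280/21879  (sign +1)
sum: t=0:+1/172800 t=1:−1/414720 = 7/2073600
3j²(5 4 7; 0 -3 3) = Δ·Π!·Σ² = 343/29172  (sign +1)
combine: 4πI² = 1485·280/21879·343/29172 = 120050/537251
take √, sign +1: I = 0.13334832

0.133348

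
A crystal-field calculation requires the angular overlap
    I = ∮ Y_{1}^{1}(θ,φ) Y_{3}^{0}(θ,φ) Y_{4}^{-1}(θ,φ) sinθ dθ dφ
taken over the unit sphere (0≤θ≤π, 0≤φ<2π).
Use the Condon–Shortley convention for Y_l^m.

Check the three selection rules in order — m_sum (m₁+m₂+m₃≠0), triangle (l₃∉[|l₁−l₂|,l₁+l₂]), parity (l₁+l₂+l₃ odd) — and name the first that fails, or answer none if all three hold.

m₁+m₂+m₃ = 1 + 0 − 1 = 0  ✓
triangle: |1−3|=2 ≤ l₃=4 ≤ 1+3=4  ✓
parity: l₁+l₂+l₃ = 8 is even  ✓

none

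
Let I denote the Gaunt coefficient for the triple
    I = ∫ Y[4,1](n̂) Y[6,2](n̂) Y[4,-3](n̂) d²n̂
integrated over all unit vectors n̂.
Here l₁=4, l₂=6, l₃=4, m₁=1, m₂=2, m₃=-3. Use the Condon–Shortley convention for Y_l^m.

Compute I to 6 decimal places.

Rules hold: Σm=0, L=14 even, 2≤4≤10.
N = 9·13·9 = 1053
Δ = 6!·2!·6!/15! = 1/1261260
Racah Σ t=2..4: t=2:+1/4608 t=3:−1/1296 t=4:+1/4608 = -7/20736
⇒ 3j(4 6 4; 0 0 0)² = 20/1287, sgn -1
Racah Σ t=2..3: t=2:+1/34560 t=3:−1/8640 = -1/11520
⇒ 3j(4 6 4; 1 2 -3)² = 3/143, sgn +1
4πI² = N·(3j₀)²·(3jₘ)² = 540/1573
I = -1·√(0.343293/4π) = -0.16528277

-0.165283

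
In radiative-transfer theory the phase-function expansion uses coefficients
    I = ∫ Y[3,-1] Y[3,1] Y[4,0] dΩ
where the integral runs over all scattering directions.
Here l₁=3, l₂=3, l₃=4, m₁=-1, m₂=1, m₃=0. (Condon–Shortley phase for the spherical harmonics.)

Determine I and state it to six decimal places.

-0.025645

Checks pass: Σm=0; 10 even; l₃=4∈[0,6].
(2·3+1)(2·3+1)(2·4+1) = 441
Δ: 2! 4! 4! / 11! → 1/34650
sum: t=0:+1/72 t=1:−1/16 t=2:+1/72 = -5/144
3j²(3 3 4; 0 0 0) = Δ·Π!·Σ² = 2/77  (sign -1)
sum: t=0:+1/1152 t=1:−1/36 t=2:+1/32 = 5/1152
3j²(3 3 4; -1 1 0) = Δ·Π!·Σ² = 1/1386  (sign +1)
combine: 4πI² = 441·2/77·1/1386 = 1/121
take √, sign -1: I = -0.02564498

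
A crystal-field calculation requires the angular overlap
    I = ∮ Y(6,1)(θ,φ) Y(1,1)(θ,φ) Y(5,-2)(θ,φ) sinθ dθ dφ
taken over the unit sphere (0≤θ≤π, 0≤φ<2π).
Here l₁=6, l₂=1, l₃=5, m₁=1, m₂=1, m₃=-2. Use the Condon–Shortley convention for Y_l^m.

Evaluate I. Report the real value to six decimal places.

m-sum 0 ✓  L=12 even ✓  5≤5≤7 ✓
Π(2lᵢ+1) = 13×3×11 = 429
triangle coeff Δ(6,1,5) = 1/858
Σ_t [1,1]: t=1:−1/14400 = -1/14400
(3j)²=6/143 [(6 1 5; 0 0 0)], sign=+1
Σ_t [2,2]: t=2:+1/60480 = 1/60480
(3j)²=5/429 [(6 1 5; 1 1 -2)], sign=-1
⇒ 4πI² = 30/143
I = (-1)√(30/143/(4π)) = -0.12920749

-0.129207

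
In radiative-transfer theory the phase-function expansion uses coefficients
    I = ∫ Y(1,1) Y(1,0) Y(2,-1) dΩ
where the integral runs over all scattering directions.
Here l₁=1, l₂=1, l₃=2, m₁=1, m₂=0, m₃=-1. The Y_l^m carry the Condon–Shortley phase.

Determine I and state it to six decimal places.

Checks pass: Σm=0; 4 even; l₃=2∈[0,2].
(2·1+1)(2·1+1)(2·2+1) = 45
Δ: 0! 2! 2! / 5! → 1/30
sum: t=0:+1/1 = 1/1
3j²(1 1 2; 0 0 0) = Δ·Π!·Σ² = 2/15  (sign +1)
sum: t=0:+1/2 = 1/2
3j²(1 1 2; 1 0 -1) = Δ·Π!·Σ² = 1/10  (sign -1)
combine: 4πI² = 45·2/15·1/10 = 3/5
take √, sign -1: I = -0.21850969

-0.218510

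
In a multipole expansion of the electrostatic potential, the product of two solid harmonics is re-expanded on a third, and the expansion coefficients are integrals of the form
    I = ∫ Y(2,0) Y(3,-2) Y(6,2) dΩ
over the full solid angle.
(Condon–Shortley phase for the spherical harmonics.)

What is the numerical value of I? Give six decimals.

0.000000

|2−3|≤6≤2+3 violated ⇒ I = 0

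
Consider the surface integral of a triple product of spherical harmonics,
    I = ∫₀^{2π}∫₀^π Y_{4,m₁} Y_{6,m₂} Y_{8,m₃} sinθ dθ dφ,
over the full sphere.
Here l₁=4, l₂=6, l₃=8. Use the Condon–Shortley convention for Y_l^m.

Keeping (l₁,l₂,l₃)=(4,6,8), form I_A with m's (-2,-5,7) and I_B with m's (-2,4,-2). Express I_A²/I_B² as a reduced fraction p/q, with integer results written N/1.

Shared (l₁,l₂,l₃)=(4,6,8): N and (l;000)² cancel in I_A²/I_B².
A: Δ = 2!·6!·10!/19! = 1/23279256; Racah Σ t=0..1: t=0:+1/522547200 t=1:−1/435456000 = -1/2612736000; ⇒ 3j(4 6 8; -2 -5 7)² = 11/23256, sgn +1
B: Δ = 2!·6!·10!/19! = 1/23279256; Racah Σ t=0..2: t=0:+1/5225472000 t=1:−1/43545600 t=2:+1/7741440 = 139/1306368000; ⇒ 3j(4 6 8; -2 4 -2)² = 38642/2909907, sgn +1
I_A²/I_B² = (11/23256)/(38642/2909907) = 11011/309136

11011/309136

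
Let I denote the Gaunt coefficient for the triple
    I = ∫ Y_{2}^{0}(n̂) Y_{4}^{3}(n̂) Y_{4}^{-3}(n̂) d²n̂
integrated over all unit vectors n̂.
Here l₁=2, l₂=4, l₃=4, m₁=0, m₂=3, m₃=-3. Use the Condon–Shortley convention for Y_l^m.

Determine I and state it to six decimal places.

0.057344

Rules hold: Σm=0, L=10 even, 2≤4≤6.
N = 5·9·9 = 405
Δ = 2!·2!·6!/11! = 1/13860
Racah Σ t=0..2: t=0:+1/192 t=1:−1/36 t=2:+1/192 = -5/288
⇒ 3j(2 4 4; 0 0 0)² = 20/693, sgn -1
Racah Σ t=1..2: t=1:−1/720 t=2:+1/480 = 1/1440
⇒ 3j(2 4 4; 0 3 -3)² = 7/1980, sgn -1
4πI² = N·(3j₀)²·(3jₘ)² = 5/121
I = +1·√(0.0413223/4π) = 0.05734392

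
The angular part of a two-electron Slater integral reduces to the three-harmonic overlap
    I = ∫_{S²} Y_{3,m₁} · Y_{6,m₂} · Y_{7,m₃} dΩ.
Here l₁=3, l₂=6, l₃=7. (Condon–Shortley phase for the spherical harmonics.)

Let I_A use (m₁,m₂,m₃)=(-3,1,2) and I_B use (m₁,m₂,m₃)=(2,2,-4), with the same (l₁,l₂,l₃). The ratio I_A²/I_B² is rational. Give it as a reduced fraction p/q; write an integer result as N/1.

l's match ⇒ only the (l;m) 3-j factors differ between A and B.
A: triangle coeff Δ(3,6,7) = 1/2042040; Σ_t [2,2]: t=2:+1/691200 = 1/691200; (3j)²=189/9724 [(3 6 7; -3 1 2)], sign=-1
B: triangle coeff Δ(3,6,7) = 1/2042040; Σ_t [0,1]: t=0:+1/967680 t=1:−1/725760 = -1/2903040; (3j)²=5/3094 [(3 6 7; 2 2 -4)], sign=+1
I_A²/I_B² = (189/9724)/(5/3094) = 1323/110

1323/110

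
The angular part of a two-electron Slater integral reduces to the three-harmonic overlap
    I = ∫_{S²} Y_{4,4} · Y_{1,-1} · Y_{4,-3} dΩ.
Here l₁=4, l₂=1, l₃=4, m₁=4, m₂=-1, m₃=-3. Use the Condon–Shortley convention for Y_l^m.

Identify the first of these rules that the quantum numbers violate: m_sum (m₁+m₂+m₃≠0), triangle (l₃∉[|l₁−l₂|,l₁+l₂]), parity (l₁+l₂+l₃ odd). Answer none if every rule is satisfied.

m₁+m₂+m₃ = 4 − 1 − 3 = 0  ✓
triangle: |4−1|=3 ≤ l₃=4 ≤ 4+1=5  ✓
parity: l₁+l₂+l₃ = 9 is odd  ✗

parity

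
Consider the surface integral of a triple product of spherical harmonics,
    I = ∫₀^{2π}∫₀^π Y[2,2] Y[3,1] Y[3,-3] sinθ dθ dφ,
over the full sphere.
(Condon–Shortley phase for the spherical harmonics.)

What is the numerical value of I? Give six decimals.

0.132981

m-sum 0 ✓  L=8 even ✓  1≤3≤5 ✓
Π(2lᵢ+1) = 5×7×7 = 245
triangle coeff Δ(2,3,3) = 1/3780
Σ_t [0,2]: t=0:+1/24 t=1:−1/4 t=2:+1/24 = -1/6
(3j)²=4/105 [(2 3 3; 0 0 0)], sign=+1
Σ_t [0,0]: t=0:+1/96 = 1/96
(3j)²=1/42 [(2 3 3; 2 1 -3)], sign=+1
⇒ 4πI² = 2/9
I = (+1)√(2/9/(4π)) = 0.13298076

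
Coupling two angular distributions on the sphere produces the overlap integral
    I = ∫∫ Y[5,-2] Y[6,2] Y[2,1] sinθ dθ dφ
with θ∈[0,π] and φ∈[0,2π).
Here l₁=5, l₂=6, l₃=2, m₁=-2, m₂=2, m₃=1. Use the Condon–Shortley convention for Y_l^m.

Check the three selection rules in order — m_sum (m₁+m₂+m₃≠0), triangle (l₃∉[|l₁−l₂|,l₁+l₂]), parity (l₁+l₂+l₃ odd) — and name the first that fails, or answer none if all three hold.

m₁+m₂+m₃ = -2 + 2 + 1 = 1  ✗
triangle: |5−6|=1 ≤ l₃=2 ≤ 5+6=11
parity: l₁+l₂+l₃ = 13 is odd

m_sum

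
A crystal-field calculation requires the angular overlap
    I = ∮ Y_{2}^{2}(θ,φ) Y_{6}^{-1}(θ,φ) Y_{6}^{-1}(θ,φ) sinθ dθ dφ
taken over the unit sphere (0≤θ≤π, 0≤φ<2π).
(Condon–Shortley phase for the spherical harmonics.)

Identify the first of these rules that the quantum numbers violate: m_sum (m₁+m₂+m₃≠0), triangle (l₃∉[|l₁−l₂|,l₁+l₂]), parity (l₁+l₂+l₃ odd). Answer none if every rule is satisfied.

Σmᵢ = 0  ✓
l₃∈[|l₁−l₂|,l₁+l₂]=[4,8], have l₃=6  ✓
Σlᵢ = 14 ⇒ even  ✓

none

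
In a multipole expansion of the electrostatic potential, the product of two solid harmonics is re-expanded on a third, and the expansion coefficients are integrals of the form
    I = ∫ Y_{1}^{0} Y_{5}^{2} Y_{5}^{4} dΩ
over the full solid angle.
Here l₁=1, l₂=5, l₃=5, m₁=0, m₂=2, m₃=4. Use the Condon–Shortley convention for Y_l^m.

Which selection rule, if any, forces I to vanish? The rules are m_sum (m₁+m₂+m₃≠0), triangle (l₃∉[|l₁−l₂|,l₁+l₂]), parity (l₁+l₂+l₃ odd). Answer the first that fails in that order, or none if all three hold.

m_sum

m₁+m₂+m₃ = 0 + 2 + 4 = 6  ✗
triangle: |1−5|=4 ≤ l₃=5 ≤ 1+5=6
parity: l₁+l₂+l₃ = 11 is odd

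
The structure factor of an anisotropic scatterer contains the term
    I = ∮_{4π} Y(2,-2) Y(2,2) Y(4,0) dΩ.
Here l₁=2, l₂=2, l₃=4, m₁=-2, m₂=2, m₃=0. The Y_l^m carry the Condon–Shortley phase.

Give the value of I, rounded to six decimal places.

0.040299

Checks pass: Σm=0; 8 even; l₃=4∈[0,4].
(2·2+1)(2·2+1)(2·4+1) = 225
Δ: 0! 4! 4! / 9! → 1/630
sum: t=0:+1/16 = 1/16
3j²(2 2 4; 0 0 0) = Δ·Π!·Σ² = 2/35  (sign +1)
sum: t=0:+1/576 = 1/576
3j²(2 2 4; -2 2 0) = Δ·Π!·Σ² = 1/630  (sign +1)
combine: 4πI² = 225·2/35·1/630 = 1/49
take √, sign +1: I = 0.04029926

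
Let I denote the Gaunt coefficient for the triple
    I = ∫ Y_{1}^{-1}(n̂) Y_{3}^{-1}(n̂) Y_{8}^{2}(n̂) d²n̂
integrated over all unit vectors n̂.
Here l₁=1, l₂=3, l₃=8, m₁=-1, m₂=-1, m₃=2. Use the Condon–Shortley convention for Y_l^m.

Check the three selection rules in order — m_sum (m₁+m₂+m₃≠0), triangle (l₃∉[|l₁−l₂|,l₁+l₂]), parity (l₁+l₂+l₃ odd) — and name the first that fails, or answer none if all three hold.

azimuthal sum: -1 − 1 + 2 = 0  ✓
2 ≤ 8 ≤ 4 (triangle on l)  ✗
L = 1 + 3 + 8 = 12 (even)

triangle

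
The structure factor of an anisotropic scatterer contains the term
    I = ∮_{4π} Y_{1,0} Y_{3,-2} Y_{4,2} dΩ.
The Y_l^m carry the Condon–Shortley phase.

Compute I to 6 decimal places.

m-sum 0 ✓  L=8 even ✓  2≤4≤4 ✓
Π(2lᵢ+1) = 3×7×9 = 189
triangle coeff Δ(1,3,4) = 1/252
Σ_t [0,0]: t=0:+1/36 = 1/36
(3j)²=4/63 [(1 3 4; 0 0 0)], sign=+1
Σ_t [0,0]: t=0:+1/120 = 1/120
(3j)²=1/21 [(1 3 4; 0 -2 2)], sign=+1
⇒ 4πI² = 4/7
I = (+1)√(4/7/(4π)) = 0.21324362

0.213244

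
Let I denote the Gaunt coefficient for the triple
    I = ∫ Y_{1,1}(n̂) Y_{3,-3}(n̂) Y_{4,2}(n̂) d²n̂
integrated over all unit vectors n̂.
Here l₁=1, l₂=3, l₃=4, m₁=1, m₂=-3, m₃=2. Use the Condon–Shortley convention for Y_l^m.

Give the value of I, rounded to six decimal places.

0.061558

m-sum 0 ✓  L=8 even ✓  2≤4≤4 ✓
Π(2lᵢ+1) = 3×7×9 = 189
triangle coeff Δ(1,3,4) = 1/252
Σ_t [0,0]: t=0:+1/36 = 1/36
(3j)²=4/63 [(1 3 4; 0 0 0)], sign=+1
Σ_t [0,0]: t=0:+1/1440 = 1/1440
(3j)²=1/252 [(1 3 4; 1 -3 2)], sign=+1
⇒ 4πI² = 1/21
I = (+1)√(1/21/(4π)) = 0.06155813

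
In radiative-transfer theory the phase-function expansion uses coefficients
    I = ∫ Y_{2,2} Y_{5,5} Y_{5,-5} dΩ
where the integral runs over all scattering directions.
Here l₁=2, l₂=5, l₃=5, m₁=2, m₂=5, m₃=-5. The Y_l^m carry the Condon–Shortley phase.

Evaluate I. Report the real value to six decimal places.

0.000000

m-sum = 2 + 5 − 5 = 2 ≠ 0 ⇒ I = 0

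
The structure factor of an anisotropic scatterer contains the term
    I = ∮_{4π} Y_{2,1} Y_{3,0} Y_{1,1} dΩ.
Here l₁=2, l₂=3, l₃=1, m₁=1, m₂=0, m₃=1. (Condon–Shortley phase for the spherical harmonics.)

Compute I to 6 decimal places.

0.000000

m-sum = 1 + 0 + 1 = 2 ≠ 0 ⇒ I = 0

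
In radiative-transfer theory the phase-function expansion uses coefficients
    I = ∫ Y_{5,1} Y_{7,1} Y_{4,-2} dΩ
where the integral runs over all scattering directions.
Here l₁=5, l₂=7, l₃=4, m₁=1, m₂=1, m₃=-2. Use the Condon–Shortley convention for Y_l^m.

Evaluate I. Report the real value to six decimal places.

m-sum 0 ✓  L=16 even ✓  2≤4≤12 ✓
Π(2lᵢ+1) = 11×15×9 = 1485
triangle coeff Δ(5,7,4) = 1/6126120
Σ_t [3,5]: t=3:−1/69120 t=4:+1/20736 t=5:−1/69120 = 1/51840
(3j)²=280/21879 [(5 7 4; 0 0 0)], sign=+1
Σ_t [2,4]: t=2:+1/2073600 t=3:−1/86400 t=4:+1/55296 = 29/4147200
(3j)²=841/145860 [(5 7 4; 1 1 -2)], sign=+1
⇒ 4πI² = 58870/537251
I = (+1)√(58870/537251/(4π)) = 0.09337991

0.093380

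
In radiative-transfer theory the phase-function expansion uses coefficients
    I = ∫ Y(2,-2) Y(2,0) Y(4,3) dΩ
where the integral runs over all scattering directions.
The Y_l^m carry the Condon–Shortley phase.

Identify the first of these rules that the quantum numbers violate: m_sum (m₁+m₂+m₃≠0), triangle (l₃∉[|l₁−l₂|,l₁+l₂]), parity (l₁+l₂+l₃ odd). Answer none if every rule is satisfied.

Σmᵢ = 1  ✗
l₃∈[|l₁−l₂|,l₁+l₂]=[0,4], have l₃=4
Σlᵢ = 8 ⇒ even

m_sum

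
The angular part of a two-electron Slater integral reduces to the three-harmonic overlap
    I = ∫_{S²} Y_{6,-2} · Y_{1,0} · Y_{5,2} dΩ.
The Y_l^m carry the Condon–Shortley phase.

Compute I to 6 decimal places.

m-sum 0 ✓  L=12 even ✓  5≤5≤7 ✓
Π(2lᵢ+1) = 13×3×11 = 429
triangle coeff Δ(6,1,5) = 1/858
Σ_t [1,1]: t=1:−1/14400 = -1/14400
(3j)²=6/143 [(6 1 5; 0 0 0)], sign=+1
Σ_t [1,1]: t=1:−1/30240 = -1/30240
(3j)²=16/429 [(6 1 5; -2 0 2)], sign=+1
⇒ 4πI² = 96/143
I = (+1)√(96/143/(4π)) = 0.23113338

0.231133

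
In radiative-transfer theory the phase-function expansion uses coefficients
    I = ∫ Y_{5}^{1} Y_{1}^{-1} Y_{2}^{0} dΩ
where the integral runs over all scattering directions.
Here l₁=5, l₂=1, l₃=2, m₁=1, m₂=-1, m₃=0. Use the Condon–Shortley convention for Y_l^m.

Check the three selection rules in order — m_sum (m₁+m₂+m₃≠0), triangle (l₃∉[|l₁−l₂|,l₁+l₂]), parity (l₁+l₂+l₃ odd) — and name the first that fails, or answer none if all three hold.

triangle

Σmᵢ = 0  ✓
l₃∈[|l₁−l₂|,l₁+l₂]=[4,6], have l₃=2  ✗
Σlᵢ = 8 ⇒ even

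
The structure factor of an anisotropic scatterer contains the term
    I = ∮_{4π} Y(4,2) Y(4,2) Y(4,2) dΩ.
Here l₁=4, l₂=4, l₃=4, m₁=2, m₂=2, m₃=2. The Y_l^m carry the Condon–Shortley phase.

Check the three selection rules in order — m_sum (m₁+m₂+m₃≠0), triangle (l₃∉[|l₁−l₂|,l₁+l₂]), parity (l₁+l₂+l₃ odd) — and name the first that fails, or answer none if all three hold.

m_sum

azimuthal sum: 2 + 2 + 2 = 6  ✗
0 ≤ 4 ≤ 8 (triangle on l)
L = 4 + 4 + 4 = 12 (even)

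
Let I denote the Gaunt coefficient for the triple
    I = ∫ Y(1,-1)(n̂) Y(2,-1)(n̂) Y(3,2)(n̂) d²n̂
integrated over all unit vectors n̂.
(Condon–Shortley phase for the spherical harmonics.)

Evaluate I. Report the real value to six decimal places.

0.261169

Checks pass: Σm=0; 6 even; l₃=3∈[1,3].
(2·1+1)(2·2+1)(2·3+1) = 105
Δ: 0! 2! 4! / 7! → 1/105
sum: t=0:+1/4 = 1/4
3j²(1 2 3; 0 0 0) = Δ·Π!·Σ² = 3/35  (sign -1)
sum: t=0:+1/12 = 1/12
3j²(1 2 3; -1 -1 2) = Δ·Π!·Σ² = 2/21  (sign -1)
combine: 4πI² = 105·3/35·2/21 = 6/7
take √, sign +1: I = 0.26116903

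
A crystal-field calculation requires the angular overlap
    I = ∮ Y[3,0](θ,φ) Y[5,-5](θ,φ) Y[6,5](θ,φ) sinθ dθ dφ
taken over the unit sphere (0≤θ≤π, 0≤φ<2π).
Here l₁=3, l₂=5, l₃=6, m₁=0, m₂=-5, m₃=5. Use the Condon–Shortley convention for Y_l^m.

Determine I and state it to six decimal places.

0.207001

m-sum 0 ✓  L=14 even ✓  2≤6≤8 ✓
Π(2lᵢ+1) = 7×11×13 = 1001
triangle coeff Δ(3,5,6) = 1/675675
Σ_t [0,2]: t=0:+1/8640 t=1:−1/2304 t=2:+1/8640 = -7/34560
(3j)²=7/429 [(3 5 6; 0 0 0)], sign=-1
Σ_t [0,0]: t=0:+1/483840 = 1/483840
(3j)²=3/91 [(3 5 6; 0 -5 5)], sign=-1
⇒ 4πI² = 7/13
I = (+1)√(7/13/(4π)) = 0.20700098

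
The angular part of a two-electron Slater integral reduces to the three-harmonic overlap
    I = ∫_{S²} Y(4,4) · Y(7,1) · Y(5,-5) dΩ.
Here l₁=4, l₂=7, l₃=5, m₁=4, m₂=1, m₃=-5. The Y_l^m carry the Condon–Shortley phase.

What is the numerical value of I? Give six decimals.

0.017637

Rules hold: Σm=0, L=16 even, 3≤5≤11.
N = 9·15·11 = 1485
Δ = 6!·2!·8!/17! = 1/6126120
Racah Σ t=2..4: t=2:+1/69120 t=3:−1/20736 t=4:+1/69120 = -1/51840
⇒ 3j(4 7 5; 0 0 0)² = 280/21879, sgn +1
Racah Σ t=0..0: t=0:+1/58060800 = 1/58060800
⇒ 3j(4 7 5; 4 1 -5)² = 1/4862, sgn +1
4πI² = N·(3j₀)²·(3jₘ)² = 2100/537251
I = +1·√(0.00390879/4π) = 0.01763665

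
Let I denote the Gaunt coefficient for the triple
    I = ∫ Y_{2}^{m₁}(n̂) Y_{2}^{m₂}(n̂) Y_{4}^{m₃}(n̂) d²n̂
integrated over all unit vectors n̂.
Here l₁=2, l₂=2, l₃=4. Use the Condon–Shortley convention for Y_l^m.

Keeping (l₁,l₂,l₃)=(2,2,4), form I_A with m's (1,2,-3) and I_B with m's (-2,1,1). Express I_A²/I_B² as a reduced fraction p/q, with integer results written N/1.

7/1

Shared (l₁,l₂,l₃)=(2,2,4): N and (l;000)² cancel in I_A²/I_B².
A: Δ = 0!·4!·4!/9! = 1/630; Racah Σ t=0..0: t=0:+1/144 = 1/144; ⇒ 3j(2 2 4; 1 2 -3)² = 1/18, sgn -1
B: Δ = 0!·4!·4!/9! = 1/630; Racah Σ t=0..0: t=0:+1/144 = 1/144; ⇒ 3j(2 2 4; -2 1 1)² = 1/126, sgn -1
I_A²/I_B² = (1/18)/(1/126) = 7/1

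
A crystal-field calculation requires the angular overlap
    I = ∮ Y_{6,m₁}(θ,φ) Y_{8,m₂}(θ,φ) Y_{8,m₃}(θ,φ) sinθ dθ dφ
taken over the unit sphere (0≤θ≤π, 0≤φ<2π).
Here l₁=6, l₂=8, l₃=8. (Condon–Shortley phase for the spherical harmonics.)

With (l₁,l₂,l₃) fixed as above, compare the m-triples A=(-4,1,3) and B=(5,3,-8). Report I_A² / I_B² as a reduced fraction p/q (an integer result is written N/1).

45/26

Same 6,8,8: normalisation and zero-m 3j drop out of the ratio.
A: Δ: 6! 6! 10! / 23! → 1/13742520792; sum: t=4:+1/497664000 t=5:−1/248832000 t=6:+1/1045094400 = -11/10450944000; 3j²(6 8 8; -4 1 3) = Δ·Π!·Σ² = 495/96577  (sign +1)
B: Δ: 6! 6! 10! / 23! → 1/13742520792; sum: t=1:−1/313528320000 = -1/313528320000; 3j²(6 8 8; 5 3 -8) = Δ·Π!·Σ² = 22/7429  (sign -1)
I_A²/I_B² = (495/96577)/(22/7429) = 45/26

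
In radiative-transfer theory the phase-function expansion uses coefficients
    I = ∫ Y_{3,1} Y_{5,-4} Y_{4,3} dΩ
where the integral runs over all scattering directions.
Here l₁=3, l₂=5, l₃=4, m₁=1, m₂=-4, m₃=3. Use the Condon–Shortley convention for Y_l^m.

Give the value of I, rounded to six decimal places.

0.042401

m-sum 0 ✓  L=12 even ✓  2≤4≤8 ✓
Π(2lᵢ+1) = 7×11×9 = 693
triangle coeff Δ(3,5,4) = 1/180180
Σ_t [1,3]: t=1:−1/576 t=2:+1/144 t=3:−1/576 = 1/288
(3j)²=20/1001 [(3 5 4; 0 0 0)], sign=+1
Σ_t [0,1]: t=0:+1/5760 t=1:−1/4320 = -1/17280
(3j)²=7/4290 [(3 5 4; 1 -4 3)], sign=+1
⇒ 4πI² = 42/1859
I = (+1)√(42/1859/(4π)) = 0.04240138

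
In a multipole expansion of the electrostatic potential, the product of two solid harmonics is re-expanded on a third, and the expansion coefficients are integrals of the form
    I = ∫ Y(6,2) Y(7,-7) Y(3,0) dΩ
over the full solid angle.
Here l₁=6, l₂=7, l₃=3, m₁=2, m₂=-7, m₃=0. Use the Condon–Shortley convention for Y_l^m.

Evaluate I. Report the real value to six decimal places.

0.000000

Σmᵢ = -5 ≠ 0, so the φ-integral vanishes; I = 0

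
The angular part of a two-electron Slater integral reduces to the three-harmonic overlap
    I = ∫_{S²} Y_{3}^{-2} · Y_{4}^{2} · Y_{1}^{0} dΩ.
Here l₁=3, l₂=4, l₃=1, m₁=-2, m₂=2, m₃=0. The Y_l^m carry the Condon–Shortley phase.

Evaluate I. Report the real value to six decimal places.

Rules hold: Σm=0, L=8 even, 1≤1≤7.
N = 7·9·3 = 189
Δ = 6!·0!·2!/9! = 1/252
Racah Σ t=3..3: t=3:−1/36 = -1/36
⇒ 3j(3 4 1; 0 0 0)² = 4/63, sgn +1
Racah Σ t=5..5: t=5:−1/120 = -1/120
⇒ 3j(3 4 1; -2 2 0)² = 1/21, sgn +1
4πI² = N·(3j₀)²·(3jₘ)² = 4/7
I = +1·√(0.571429/4π) = 0.21324362

0.213244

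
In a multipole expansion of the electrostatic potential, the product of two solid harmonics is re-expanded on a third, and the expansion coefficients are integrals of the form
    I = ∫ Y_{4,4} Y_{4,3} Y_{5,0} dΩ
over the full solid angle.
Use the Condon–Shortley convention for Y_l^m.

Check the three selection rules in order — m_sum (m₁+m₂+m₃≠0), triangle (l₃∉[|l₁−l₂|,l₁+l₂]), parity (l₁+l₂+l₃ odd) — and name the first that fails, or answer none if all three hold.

m_sum

Σmᵢ = 7  ✗
l₃∈[|l₁−l₂|,l₁+l₂]=[0,8], have l₃=5
Σlᵢ = 13 ⇒ odd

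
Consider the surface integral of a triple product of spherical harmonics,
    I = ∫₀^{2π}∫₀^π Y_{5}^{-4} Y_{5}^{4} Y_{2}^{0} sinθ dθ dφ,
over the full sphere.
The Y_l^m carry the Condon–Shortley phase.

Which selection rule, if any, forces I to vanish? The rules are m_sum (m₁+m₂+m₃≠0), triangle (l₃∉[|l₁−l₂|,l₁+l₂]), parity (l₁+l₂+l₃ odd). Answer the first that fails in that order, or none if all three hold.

Σmᵢ = 0  ✓
l₃∈[|l₁−l₂|,l₁+l₂]=[0,10], have l₃=2  ✓
Σlᵢ = 12 ⇒ even  ✓

none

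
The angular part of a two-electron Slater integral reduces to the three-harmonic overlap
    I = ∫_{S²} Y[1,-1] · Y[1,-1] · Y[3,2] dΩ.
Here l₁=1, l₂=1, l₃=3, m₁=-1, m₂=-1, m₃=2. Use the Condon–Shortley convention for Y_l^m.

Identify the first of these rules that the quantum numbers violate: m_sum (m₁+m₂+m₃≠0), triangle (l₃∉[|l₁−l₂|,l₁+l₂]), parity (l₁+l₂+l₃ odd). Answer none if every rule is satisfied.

azimuthal sum: -1 − 1 + 2 = 0  ✓
0 ≤ 3 ≤ 2 (triangle on l)  ✗
L = 1 + 1 + 3 = 5 (odd)

triangle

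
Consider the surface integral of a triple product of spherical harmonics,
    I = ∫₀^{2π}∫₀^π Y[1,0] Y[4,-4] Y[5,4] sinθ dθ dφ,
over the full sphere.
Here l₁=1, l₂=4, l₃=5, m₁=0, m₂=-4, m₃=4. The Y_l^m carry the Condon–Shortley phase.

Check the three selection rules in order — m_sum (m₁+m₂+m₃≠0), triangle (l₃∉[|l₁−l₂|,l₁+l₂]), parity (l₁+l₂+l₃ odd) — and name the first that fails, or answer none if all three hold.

m₁+m₂+m₃ = 0 − 4 + 4 = 0  ✓
triangle: |1−4|=3 ≤ l₃=5 ≤ 1+4=5  ✓
parity: l₁+l₂+l₃ = 10 is even  ✓

none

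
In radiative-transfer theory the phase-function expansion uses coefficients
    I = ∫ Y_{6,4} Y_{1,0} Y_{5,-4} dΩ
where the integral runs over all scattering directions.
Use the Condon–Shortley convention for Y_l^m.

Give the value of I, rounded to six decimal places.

m-sum 0 ✓  L=12 even ✓  5≤5≤7 ✓
Π(2lᵢ+1) = 13×3×11 = 429
triangle coeff Δ(6,1,5) = 1/858
Σ_t [1,1]: t=1:−1/14400 = -1/14400
(3j)²=6/143 [(6 1 5; 0 0 0)], sign=+1
Σ_t [1,1]: t=1:−1/362880 = -1/362880
(3j)²=10/429 [(6 1 5; 4 0 -4)], sign=+1
⇒ 4πI² = 60/143
I = (+1)√(60/143/(4π)) = 0.18272698

0.182727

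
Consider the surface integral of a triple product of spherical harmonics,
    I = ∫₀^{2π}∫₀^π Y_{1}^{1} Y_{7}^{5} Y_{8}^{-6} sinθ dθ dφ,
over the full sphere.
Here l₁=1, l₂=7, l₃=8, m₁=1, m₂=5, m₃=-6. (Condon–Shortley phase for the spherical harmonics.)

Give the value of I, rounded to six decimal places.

0.291881

Rules hold: Σm=0, L=16 even, 6≤8≤8.
N = 3·15·17 = 765
Δ = 0!·2!·14!/17! = 1/2040
Racah Σ t=0..0: t=0:+1/25401600 = 1/25401600
⇒ 3j(1 7 8; 0 0 0)² = 8/255, sgn +1
Racah Σ t=0..0: t=0:+1/1916006400 = 1/1916006400
⇒ 3j(1 7 8; 1 5 -6)² = 91/2040, sgn +1
4πI² = N·(3j₀)²·(3jₘ)² = 91/85
I = +1·√(1.07059/4π) = 0.29188132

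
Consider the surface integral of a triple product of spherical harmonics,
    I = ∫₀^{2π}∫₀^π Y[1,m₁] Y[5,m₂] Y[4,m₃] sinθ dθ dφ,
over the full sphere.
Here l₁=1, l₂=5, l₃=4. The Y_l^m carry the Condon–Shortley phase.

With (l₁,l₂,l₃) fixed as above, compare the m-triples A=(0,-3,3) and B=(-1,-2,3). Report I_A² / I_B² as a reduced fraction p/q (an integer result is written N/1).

16/3

l's match ⇒ only the (l;m) 3-j factors differ between A and B.
A: triangle coeff Δ(1,5,4) = 1/495; Σ_t [1,1]: t=1:−1/5040 = -1/5040; (3j)²=16/495 [(1 5 4; 0 -3 3)], sign=+1
B: triangle coeff Δ(1,5,4) = 1/495; Σ_t [2,2]: t=2:+1/10080 = 1/10080; (3j)²=1/165 [(1 5 4; -1 -2 3)], sign=-1
I_A²/I_B² = (16/495)/(1/165) = 16/3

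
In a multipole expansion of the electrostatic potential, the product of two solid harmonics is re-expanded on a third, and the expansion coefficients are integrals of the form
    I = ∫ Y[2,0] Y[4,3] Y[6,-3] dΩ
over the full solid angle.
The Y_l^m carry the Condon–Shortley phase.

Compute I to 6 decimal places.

-0.165283

Checks pass: Σm=0; 12 even; l₃=6∈[2,6].
(2·2+1)(2·4+1)(2·6+1) = 585
Δ: 0! 4! 8! / 13! → 1/6435
sum: t=0:+1/2304 = 1/2304
3j²(2 4 6; 0 0 0) = Δ·Π!·Σ² = 5/143  (sign +1)
sum: t=0:+1/20160 = 1/20160
3j²(2 4 6; 0 3 -3) = Δ·Π!·Σ² = 12/715  (sign -1)
combine: 4πI² = 585·5/143·12/715 = 540/1573
take √, sign -1: I = -0.16528277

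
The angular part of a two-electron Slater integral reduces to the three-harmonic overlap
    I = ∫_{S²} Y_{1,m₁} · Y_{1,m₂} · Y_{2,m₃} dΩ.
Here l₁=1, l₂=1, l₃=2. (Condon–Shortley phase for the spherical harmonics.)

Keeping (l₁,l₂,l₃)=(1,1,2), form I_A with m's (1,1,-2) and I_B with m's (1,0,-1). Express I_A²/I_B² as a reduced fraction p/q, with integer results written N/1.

2/1

Shared (l₁,l₂,l₃)=(1,1,2): N and (l;000)² cancel in I_A²/I_B².
A: Δ = 0!·2!·2!/5! = 1/30; Racah Σ t=0..0: t=0:+1/4 = 1/4; ⇒ 3j(1 1 2; 1 1 -2)² = 1/5, sgn +1
B: Δ = 0!·2!·2!/5! = 1/30; Racah Σ t=0..0: t=0:+1/2 = 1/2; ⇒ 3j(1 1 2; 1 0 -1)² = 1/10, sgn -1
I_A²/I_B² = (1/5)/(1/10) = 2/1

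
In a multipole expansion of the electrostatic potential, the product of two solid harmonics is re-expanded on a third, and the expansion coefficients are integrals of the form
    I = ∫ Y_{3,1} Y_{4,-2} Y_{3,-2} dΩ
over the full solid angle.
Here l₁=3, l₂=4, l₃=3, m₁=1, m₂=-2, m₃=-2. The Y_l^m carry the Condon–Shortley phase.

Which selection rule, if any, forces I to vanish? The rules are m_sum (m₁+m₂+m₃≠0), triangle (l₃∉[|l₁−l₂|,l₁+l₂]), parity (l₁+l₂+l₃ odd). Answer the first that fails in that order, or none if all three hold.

Σmᵢ = -3  ✗
l₃∈[|l₁−l₂|,l₁+l₂]=[1,7], have l₃=3
Σlᵢ = 10 ⇒ even

m_sum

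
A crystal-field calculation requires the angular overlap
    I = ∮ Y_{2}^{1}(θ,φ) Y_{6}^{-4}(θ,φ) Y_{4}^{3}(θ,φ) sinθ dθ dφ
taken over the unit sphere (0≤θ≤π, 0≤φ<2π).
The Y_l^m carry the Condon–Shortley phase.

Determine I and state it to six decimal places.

Checks pass: Σm=0; 12 even; l₃=4∈[4,8].
(2·2+1)(2·6+1)(2·4+1) = 585
Δ: 4! 0! 8! / 13! → 1/6435
sum: t=2:+1/2304 = 1/2304
3j²(2 6 4; 0 0 0) = Δ·Π!·Σ² = 5/143  (sign +1)
sum: t=1:−1/30240 = -1/30240
3j²(2 6 4; 1 -4 3) = Δ·Π!·Σ² = 16/429  (sign +1)
combine: 4πI² = 585·5/143·16/429 = 1200/1573
take √, sign +1: I = 0.24638901

0.246389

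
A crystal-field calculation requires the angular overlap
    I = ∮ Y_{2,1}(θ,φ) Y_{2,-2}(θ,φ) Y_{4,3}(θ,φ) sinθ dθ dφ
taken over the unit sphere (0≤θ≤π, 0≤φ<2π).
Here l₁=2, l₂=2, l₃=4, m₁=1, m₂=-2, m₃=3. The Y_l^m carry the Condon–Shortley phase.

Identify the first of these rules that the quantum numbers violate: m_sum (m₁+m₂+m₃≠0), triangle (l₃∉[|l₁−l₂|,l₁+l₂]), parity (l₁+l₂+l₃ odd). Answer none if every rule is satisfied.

m_sum

Σmᵢ = 2  ✗
l₃∈[|l₁−l₂|,l₁+l₂]=[0,4], have l₃=4
Σlᵢ = 8 ⇒ even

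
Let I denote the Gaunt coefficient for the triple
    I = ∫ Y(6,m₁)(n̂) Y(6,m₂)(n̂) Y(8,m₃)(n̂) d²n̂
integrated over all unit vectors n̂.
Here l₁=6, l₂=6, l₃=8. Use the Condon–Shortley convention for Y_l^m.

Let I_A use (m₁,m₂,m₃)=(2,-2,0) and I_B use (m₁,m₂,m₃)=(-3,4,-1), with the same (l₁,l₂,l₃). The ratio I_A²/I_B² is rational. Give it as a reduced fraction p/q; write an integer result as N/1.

5041/4860

Same 6,6,8: normalisation and zero-m 3j drop out of the ratio.
A: Δ: 4! 8! 8! / 21! → 1/1309458150; sum: t=0:+1/7962624 t=1:−1/3110400 t=2:+1/8294400 t=3:−1/152409600 t=4:+1/39016857600 = -71/867041280; 3j²(6 6 8; 2 -2 0) = Δ·Π!·Σ² = 5041/646646  (sign -1)
B: Δ: 4! 8! 8! / 21! → 1/1309458150; sum: t=2:+1/812851200 t=3:−1/43545600 t=4:+1/24883200 = 1/54190080; 3j²(6 6 8; -3 4 -1) = Δ·Π!·Σ² = 2430/323323  (sign -1)
I_A²/I_B² = (5041/646646)/(2430/323323) = 5041/4860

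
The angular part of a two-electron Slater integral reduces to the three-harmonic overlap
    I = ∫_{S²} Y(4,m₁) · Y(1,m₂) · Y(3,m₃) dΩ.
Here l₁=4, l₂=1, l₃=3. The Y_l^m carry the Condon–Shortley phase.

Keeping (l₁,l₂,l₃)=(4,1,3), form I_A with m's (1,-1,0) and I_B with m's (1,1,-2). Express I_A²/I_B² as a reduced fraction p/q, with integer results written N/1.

Shared (l₁,l₂,l₃)=(4,1,3): N and (l;000)² cancel in I_A²/I_B².
A: Δ = 2!·6!·0!/9! = 1/252; Racah Σ t=0..0: t=0:+1/72 = 1/72; ⇒ 3j(4 1 3; 1 -1 0)² = 5/126, sgn -1
B: Δ = 2!·6!·0!/9! = 1/252; Racah Σ t=2..2: t=2:+1/240 = 1/240; ⇒ 3j(4 1 3; 1 1 -2)² = 1/84, sgn -1
I_A²/I_B² = (5/126)/(1/84) = 10/3

10/3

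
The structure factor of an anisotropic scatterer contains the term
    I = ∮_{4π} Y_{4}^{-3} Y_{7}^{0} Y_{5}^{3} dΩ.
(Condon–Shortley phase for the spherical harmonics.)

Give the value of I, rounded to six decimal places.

-0.132164

Checks pass: Σm=0; 16 even; l₃=5∈[3,11].
(2·4+1)(2·7+1)(2·5+1) = 1485
Δ: 6! 2! 8! / 17! → 1/6126120
sum: t=2:+1/69120 t=3:−1/20736 t=4:+1/69120 = -1/51840
3j²(4 7 5; 0 0 0) = Δ·Π!·Σ² = 280/21879  (sign +1)
sum: t=5:−1/345600 t=6:+1/3628800 = -19/7257600
3j²(4 7 5; -3 0 3) = Δ·Π!·Σ² = 2527/218790  (sign -1)
combine: 4πI² = 1485·280/21879·2527/218790 = 353780/1611753
take √, sign -1: I = -0.13216378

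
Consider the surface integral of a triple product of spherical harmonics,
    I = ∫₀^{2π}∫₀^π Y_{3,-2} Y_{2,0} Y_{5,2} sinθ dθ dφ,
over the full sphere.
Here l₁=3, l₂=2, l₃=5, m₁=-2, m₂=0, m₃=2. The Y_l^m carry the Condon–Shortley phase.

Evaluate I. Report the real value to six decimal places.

0.190188

Checks pass: Σm=0; 10 even; l₃=5∈[1,5].
(2·3+1)(2·2+1)(2·5+1) = 385
Δ: 0! 6! 4! / 11! → 1/2310
sum: t=0:+1/144 = 1/144
3j²(3 2 5; 0 0 0) = Δ·Π!·Σ² = 10/231  (sign -1)
sum: t=0:+1/480 = 1/480
3j²(3 2 5; -2 0 2) = Δ·Π!·Σ² = 3/110  (sign -1)
combine: 4πI² = 385·10/231·3/110 = 5/11
take √, sign +1: I = 0.19018827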